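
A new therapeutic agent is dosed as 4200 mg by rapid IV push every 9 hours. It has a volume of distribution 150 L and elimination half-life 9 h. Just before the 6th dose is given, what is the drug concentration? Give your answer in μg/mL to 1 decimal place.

f = (1/2)^(τ/t½) = (1/2)^(9/9) ≈ 0.5000.
C₀ = D/Vd = 4200/150 ≈ 28.000 μg/mL.
Before the 6th dose, 5 doses have been given. Superposition: Cmin = C₀·(f + f² + … + f^5).
≈ 28.000 × (0.5000 + 0.2500 + 0.1250 + 0.0625 + 0.0313) ≈ 28.000 × 0.9688 ≈ 27.126 μg/mL.

27.1 μg/mL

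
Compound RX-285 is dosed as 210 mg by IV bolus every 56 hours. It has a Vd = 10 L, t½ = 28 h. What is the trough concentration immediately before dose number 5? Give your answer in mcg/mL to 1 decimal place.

7.0 mcg/mL

f = (1/2)^(τ/t½) = (1/2)^(56/28) ≈ 0.2500.
C₀ = D/Vd = 210/10 ≈ 21.000 mcg/mL.
Before the 5th dose, 4 doses have been given. Superposition: Cmin = C₀·(f + f² + … + f^4).
≈ 21.000 × (0.2500 + 0.0625 + 0.0156 + 0.0039) ≈ 21.000 × 0.3320 ≈ 6.972 mcg/mL.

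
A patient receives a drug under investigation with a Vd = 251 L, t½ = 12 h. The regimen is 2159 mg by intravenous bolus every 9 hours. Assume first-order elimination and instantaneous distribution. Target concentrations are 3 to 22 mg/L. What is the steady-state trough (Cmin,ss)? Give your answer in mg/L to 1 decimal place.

Over one 9-h interval, 9/12 ≈ 0.75 half-lives elapse, leaving f ≈ 0.5946 of each dose.
Accumulation ratio R = 1/(1 − f) ≈ 1/0.4054 ≈ 2.4667.
Single-dose peak C₀ = D/Vd = 2159/251 ≈ 8.602 mg/L.
Cmax,ss = C₀/(1 − f) ≈ 8.602/0.4054 ≈ 21.219 mg/L.
One interval later, Cmin,ss = Cmax,ss·e^(−kτ) ≈ 21.219 × 0.5946 ≈ 12.617 mg/L.
Trough 12.6 mg/L vs MEC 3 mg/L: adequate.

12.6 mg/L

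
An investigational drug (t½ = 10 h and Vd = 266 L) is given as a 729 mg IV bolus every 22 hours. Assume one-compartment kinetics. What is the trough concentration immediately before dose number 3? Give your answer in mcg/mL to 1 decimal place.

0.7 mcg/mL

f = (1/2)^(τ/t½) = (1/2)^(22/10) ≈ 0.2176.
C₀ = D/Vd = 729/266 ≈ 2.741 mcg/mL.
Before the 3rd dose, 2 doses have been given. Superposition: Cmin = C₀·(f + f²).
≈ 2.741 × (0.2176 + 0.0473) ≈ 2.741 × 0.2649 ≈ 0.726 mcg/mL.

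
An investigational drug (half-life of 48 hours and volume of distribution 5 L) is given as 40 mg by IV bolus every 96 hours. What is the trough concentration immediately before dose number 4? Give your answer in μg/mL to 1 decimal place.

f = (1/2)^(τ/t½) = (1/2)^(96/48) ≈ 0.2500.
C₀ = D/Vd = 40/5 ≈ 8.000 μg/mL.
Before the 4th dose, 3 doses have been given. Superposition: Cmin = C₀·(f + f² + … + f^3).
≈ 8.000 × (0.2500 + 0.0625 + 0.0156) ≈ 8.000 × 0.3281 ≈ 2.625 μg/mL.

2.6 μg/mL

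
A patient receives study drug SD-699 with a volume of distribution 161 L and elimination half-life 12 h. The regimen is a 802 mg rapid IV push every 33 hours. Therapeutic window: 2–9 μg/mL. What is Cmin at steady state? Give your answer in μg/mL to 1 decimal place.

k = ln2/t½ = ln2/12 ≈ 0.057762 h⁻¹; fraction remaining f = e^(−kτ) = e^(−0.057762×33) ≈ 0.1487.
Each bolus raises the concentration by D/Vd = 802/161 ≈ 4.981 μg/mL.
Steady-state trough Cmin,ss = C₀·f/(1−f) ≈ 4.981 × 0.1487/0.8513 ≈ 0.870 μg/mL.
Trough 0.9 μg/mL vs MEC 2 μg/mL: subtherapeutic.

0.9 μg/mL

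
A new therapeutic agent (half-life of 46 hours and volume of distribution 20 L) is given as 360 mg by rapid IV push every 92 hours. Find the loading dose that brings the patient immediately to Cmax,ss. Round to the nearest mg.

480 mg

f = (1/2)^(92/46) ≈ 0.250000; accumulation ratio R = 1/(1−f) ≈ 1.33333.
Loading dose to hit Cmax,ss on first dose: D_load = D_maint·R ≈ 360 × 1.33333 ≈ 480.00 mg.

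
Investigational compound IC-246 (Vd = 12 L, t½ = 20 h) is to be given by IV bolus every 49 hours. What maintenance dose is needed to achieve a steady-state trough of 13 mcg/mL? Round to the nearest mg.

696 mg

τ/t½ = 49/20 ≈ 2.45, so f = (1/2)^(49/20) ≈ 0.183011.
Cmin,ss = (D/Vd)·f/(1−f), so D = Cmin,ss·Vd·(1−f)/f.
D = 13 × 12 × (1−f)/f ≈ 13 × 12 × 4.46415 ≈ 696.41 mg.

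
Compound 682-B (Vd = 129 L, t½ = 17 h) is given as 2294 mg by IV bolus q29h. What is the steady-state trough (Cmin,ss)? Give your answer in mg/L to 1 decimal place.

τ/t½ = 29/17 ≈ 1.7059, so fraction remaining f = (1/2)^(29/17) ≈ 0.3065.
Accumulation ratio R = 1/(1 − f) ≈ 1/0.6935 ≈ 1.4420.
Single-dose peak C₀ = D/Vd = 2294/129 ≈ 17.783 mg/L.
Cmax,ss = C₀/(1 − f) ≈ 17.783/0.6935 ≈ 25.642 mg/L.
Steady-state trough Cmin,ss = Cmax,ss·f ≈ 25.642 × 0.3065 ≈ 7.859 mg/L.

7.9 mg/L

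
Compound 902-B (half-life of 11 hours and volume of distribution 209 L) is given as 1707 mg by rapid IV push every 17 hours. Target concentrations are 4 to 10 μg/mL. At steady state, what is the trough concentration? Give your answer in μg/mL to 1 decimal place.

k = ln2/t½ = ln2/11 ≈ 0.063013 h⁻¹; fraction remaining f = e^(−kτ) = e^(−0.063013×17) ≈ 0.3426.
Accumulation ratio R = 1/(1 − f) ≈ 1/0.6574 ≈ 1.5211.
Each bolus raises the concentration by D/Vd = 1707/209 ≈ 8.167 μg/mL.
Cmax,ss = C₀/(1 − f) ≈ 8.167/0.6574 ≈ 12.423 μg/mL.
Steady-state trough Cmin,ss = Cmax,ss·f ≈ 12.423 × 0.3426 ≈ 4.256 μg/mL.
Trough 4.3 μg/mL vs MEC 4 μg/mL: adequate.

4.3 μg/mL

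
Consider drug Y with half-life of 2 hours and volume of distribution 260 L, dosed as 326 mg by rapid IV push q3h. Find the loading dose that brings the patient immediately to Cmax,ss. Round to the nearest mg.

504 mg

f = (1/2)^(3/2) ≈ 0.353553; accumulation ratio R = 1/(1−f) ≈ 1.54692.
Loading dose to hit Cmax,ss on first dose: D_load = D_maint·R ≈ 326 × 1.54692 ≈ 504.30 mg.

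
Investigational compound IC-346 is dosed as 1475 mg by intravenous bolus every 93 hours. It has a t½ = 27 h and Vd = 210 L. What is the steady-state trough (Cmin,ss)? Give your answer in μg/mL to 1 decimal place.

τ/t½ = 93/27 ≈ 3.4444, so fraction remaining f = (1/2)^(93/27) ≈ 0.0919.
At steady state, accumulation factor R = 1/(1 − e^(−kτ)) ≈ 1.1012.
Single-dose peak C₀ = D/Vd = 1475/210 ≈ 7.024 μg/mL.
Steady-state peak Cmax,ss = C₀·R ≈ 7.024 × 1.1012 ≈ 7.735 μg/mL.
Steady-state trough Cmin,ss = Cmax,ss·f ≈ 7.735 × 0.0919 ≈ 0.711 μg/mL.

0.7 μg/mL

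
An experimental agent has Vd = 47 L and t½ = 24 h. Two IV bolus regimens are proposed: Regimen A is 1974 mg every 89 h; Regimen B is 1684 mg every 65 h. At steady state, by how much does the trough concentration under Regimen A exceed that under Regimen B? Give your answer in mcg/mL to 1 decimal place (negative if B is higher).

-3.0 mcg/mL

Regimen A: f = (1/2)^(89/24) ≈ 0.0765; Cmin,ss = (1974/47)·f/(1−f) ≈ 3.479 mcg/mL.
Regimen B: f = (1/2)^(65/24) ≈ 0.1530; Cmin,ss = (1684/47)·f/(1−f) ≈ 6.472 mcg/mL.
Difference ≈ 3.479 − 6.472 ≈ -2.993 mcg/mL.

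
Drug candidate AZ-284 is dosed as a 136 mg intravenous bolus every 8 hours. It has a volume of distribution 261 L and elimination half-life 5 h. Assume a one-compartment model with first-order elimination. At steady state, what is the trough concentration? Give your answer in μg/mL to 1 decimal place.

k = ln2/t½ = ln2/5 ≈ 0.138629 h⁻¹; fraction remaining f = e^(−kτ) = e^(−0.138629×8) ≈ 0.3299.
Accumulation ratio R = 1/(1 − f) ≈ 1/0.6701 ≈ 1.4923.
Each bolus raises the concentration by D/Vd = 136/261 ≈ 0.521 μg/mL.
Cmax,ss = C₀/(1 − f) ≈ 0.521/0.6701 ≈ 0.777 μg/mL.
Steady-state trough Cmin,ss = Cmax,ss·f ≈ 0.777 × 0.3299 ≈ 0.256 μg/mL.

0.3 μg/mL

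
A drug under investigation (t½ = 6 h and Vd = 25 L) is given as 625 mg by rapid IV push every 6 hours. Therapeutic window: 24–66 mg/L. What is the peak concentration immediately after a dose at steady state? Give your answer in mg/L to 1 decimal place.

50.0 mg/L

The dosing interval is 1 half-life, so f = 2^(−1) = 0.5.
At steady state, R = 1/(1 − 0.5) = 2/1.
Single-dose peak C₀ = D/Vd = 625/25 = 25 mg/L.
Steady-state peak Cmax,ss = C₀·R = 25 × 2/1 ≈ 50.000 mg/L.
Peak 50.0 mg/L vs MTC 66 mg/L: below toxic threshold.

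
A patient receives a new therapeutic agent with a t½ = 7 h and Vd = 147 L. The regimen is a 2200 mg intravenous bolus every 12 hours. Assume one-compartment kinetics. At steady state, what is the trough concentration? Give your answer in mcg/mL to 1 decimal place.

τ/t½ = 12/7 ≈ 1.7143, so fraction remaining f = (1/2)^(12/7) ≈ 0.3048.
Single-dose peak C₀ = D/Vd = 2200/147 ≈ 14.966 mcg/mL.
Steady-state trough Cmin,ss = C₀·f/(1−f) ≈ 14.966 × 0.3048/0.6952 ≈ 6.562 mcg/mL.

6.6 mcg/mL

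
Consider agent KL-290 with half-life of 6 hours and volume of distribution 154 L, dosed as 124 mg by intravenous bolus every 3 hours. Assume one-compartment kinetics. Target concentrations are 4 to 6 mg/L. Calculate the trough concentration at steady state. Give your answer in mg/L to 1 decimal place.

Over one 3-h interval, 3/6 ≈ 0.5 half-lives elapse, leaving f ≈ 0.7071 of each dose.
Single-dose peak C₀ = D/Vd = 124/154 ≈ 0.805 mg/L.
Steady-state trough Cmin,ss = C₀·f/(1−f) ≈ 0.805 × 0.7071/0.2929 ≈ 1.943 mg/L.
Trough 1.9 mg/L vs MEC 4 mg/L: subtherapeutic.

1.9 mg/L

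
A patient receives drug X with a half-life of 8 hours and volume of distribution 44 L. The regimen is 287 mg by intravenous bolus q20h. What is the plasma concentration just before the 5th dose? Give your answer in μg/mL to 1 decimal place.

f = (1/2)^(τ/t½) = (1/2)^(20/8) ≈ 0.1768.
C₀ = D/Vd = 287/44 ≈ 6.523 μg/mL.
Before the 5th dose, 4 doses have been given. Superposition: Cmin = C₀·(f + f² + … + f^4).
≈ 6.523 × (0.1768 + 0.0313 + 0.0055 + 0.0010) ≈ 6.523 × 0.2146 ≈ 1.400 μg/mL.

1.4 μg/mL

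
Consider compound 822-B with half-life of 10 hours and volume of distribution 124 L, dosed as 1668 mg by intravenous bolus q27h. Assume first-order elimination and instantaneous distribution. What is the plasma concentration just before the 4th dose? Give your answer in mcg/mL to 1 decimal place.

2.4 mcg/mL

f = (1/2)^(τ/t½) = (1/2)^(27/10) ≈ 0.1539.
C₀ = D/Vd = 1668/124 ≈ 13.452 mcg/mL.
Before the 4th dose, 3 doses have been given. Superposition: Cmin = C₀·(f + f² + … + f^3).
≈ 13.452 × (0.1539 + 0.0237 + 0.0036) ≈ 13.452 × 0.1812 ≈ 2.438 mcg/mL.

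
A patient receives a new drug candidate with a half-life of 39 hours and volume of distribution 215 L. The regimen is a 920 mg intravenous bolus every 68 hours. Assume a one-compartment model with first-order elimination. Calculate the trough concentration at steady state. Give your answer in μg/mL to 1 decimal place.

τ/t½ = 68/39 ≈ 1.7436, so fraction remaining f = (1/2)^(68/39) ≈ 0.2986.
Accumulation ratio R = 1/(1 − f) ≈ 1/0.7014 ≈ 1.4257.
Each bolus raises the concentration by D/Vd = 920/215 ≈ 4.279 μg/mL.
Cmax,ss = C₀/(1 − f) ≈ 4.279/0.7014 ≈ 6.101 μg/mL.
One interval later, Cmin,ss = Cmax,ss·e^(−kτ) ≈ 6.101 × 0.2986 ≈ 1.822 μg/mL.

1.8 μg/mL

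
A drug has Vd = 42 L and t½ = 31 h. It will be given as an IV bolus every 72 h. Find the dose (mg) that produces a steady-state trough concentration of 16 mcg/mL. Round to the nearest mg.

τ/t½ = 72/31 ≈ 2.3226, so f = (1/2)^(72/31) ≈ 0.199910.
Cmin,ss = (D/Vd)·f/(1−f), so D = Cmin,ss·Vd·(1−f)/f.
D = 16 × 42 × (1−f)/f ≈ 16 × 42 × 4.00225 ≈ 2689.51 mg.

2690 mg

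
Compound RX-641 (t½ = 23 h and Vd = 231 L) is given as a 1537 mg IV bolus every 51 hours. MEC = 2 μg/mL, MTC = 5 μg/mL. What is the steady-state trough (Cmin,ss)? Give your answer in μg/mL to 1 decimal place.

k = ln2/t½ = ln2/23 ≈ 0.030137 h⁻¹; fraction remaining f = e^(−kτ) = e^(−0.030137×51) ≈ 0.2150.
At steady state, accumulation factor R = 1/(1 − e^(−kτ)) ≈ 1.2739.
Single-dose peak C₀ = D/Vd = 1537/231 ≈ 6.654 μg/mL.
Steady-state peak Cmax,ss = C₀·R ≈ 6.654 × 1.2739 ≈ 8.477 μg/mL.
Steady-state trough Cmin,ss = Cmax,ss·f ≈ 8.477 × 0.2150 ≈ 1.823 μg/mL.
Trough 1.8 μg/mL vs MEC 2 μg/mL: subtherapeutic.

1.8 μg/mL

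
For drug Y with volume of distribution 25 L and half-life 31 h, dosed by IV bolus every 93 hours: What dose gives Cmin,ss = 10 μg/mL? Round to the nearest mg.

1750 mg

τ/t½ = 93/31 ≈ 3, so f = (1/2)^(93/31) ≈ 0.125000.
Cmin,ss = (D/Vd)·f/(1−f), so D = Cmin,ss·Vd·(1−f)/f.
D = 10 × 25 × (1−f)/f ≈ 10 × 25 × 7.00000 ≈ 1750.00 mg.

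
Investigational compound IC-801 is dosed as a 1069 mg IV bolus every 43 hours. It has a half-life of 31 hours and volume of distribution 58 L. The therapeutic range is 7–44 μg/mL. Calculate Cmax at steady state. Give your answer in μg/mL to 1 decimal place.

Over one 43-h interval, 43/31 ≈ 1.3871 half-lives elapse, leaving f ≈ 0.3823 of each dose.
At steady state, accumulation factor R = 1/(1 − e^(−kτ)) ≈ 1.6189.
Single-dose peak C₀ = D/Vd = 1069/58 ≈ 18.431 μg/mL.
Steady-state peak Cmax,ss = C₀·R ≈ 18.431 × 1.6189 ≈ 29.838 μg/mL.
Peak 29.8 μg/mL vs MTC 44 μg/mL: below toxic threshold.

29.8 μg/mL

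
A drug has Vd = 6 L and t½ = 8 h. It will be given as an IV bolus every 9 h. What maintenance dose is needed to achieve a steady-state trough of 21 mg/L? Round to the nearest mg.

τ/t½ = 9/8 ≈ 1.125, so f = (1/2)^(9/8) ≈ 0.458502.
Cmin,ss = (D/Vd)·f/(1−f), so D = Cmin,ss·Vd·(1−f)/f.
D = 21 × 6 × (1−f)/f ≈ 21 × 6 × 1.18102 ≈ 148.81 mg.

149 mg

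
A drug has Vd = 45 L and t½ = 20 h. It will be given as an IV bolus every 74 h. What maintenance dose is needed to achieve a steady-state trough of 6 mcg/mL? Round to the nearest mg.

τ/t½ = 74/20 ≈ 3.7, so f = (1/2)^(74/20) ≈ 0.076947.
Cmin,ss = (D/Vd)·f/(1−f), so D = Cmin,ss·Vd·(1−f)/f.
D = 6 × 45 × (1−f)/f ≈ 6 × 45 × 11.99596 ≈ 3238.91 mg.

3239 mg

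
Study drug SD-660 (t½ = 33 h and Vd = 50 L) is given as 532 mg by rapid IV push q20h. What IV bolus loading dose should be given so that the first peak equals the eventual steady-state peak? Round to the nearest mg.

f = (1/2)^(20/33) ≈ 0.656988; accumulation ratio R = 1/(1−f) ≈ 2.91535.
Loading dose to hit Cmax,ss on first dose: D_load = D_maint·R ≈ 532 × 2.91535 ≈ 1550.97 mg.

1551 mg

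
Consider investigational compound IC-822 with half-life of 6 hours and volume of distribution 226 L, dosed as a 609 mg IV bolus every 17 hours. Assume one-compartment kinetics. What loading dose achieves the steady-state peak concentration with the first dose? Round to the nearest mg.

708 mg

f = (1/2)^(17/6) ≈ 0.140308; accumulation ratio R = 1/(1−f) ≈ 1.16321.
Loading dose to hit Cmax,ss on first dose: D_load = D_maint·R ≈ 609 × 1.16321 ≈ 708.39 mg.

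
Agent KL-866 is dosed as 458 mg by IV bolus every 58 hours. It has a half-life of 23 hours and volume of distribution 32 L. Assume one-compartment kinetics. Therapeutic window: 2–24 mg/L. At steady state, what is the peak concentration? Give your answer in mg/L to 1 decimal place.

17.3 mg/L

τ/t½ = 58/23 ≈ 2.5217, so fraction remaining f = (1/2)^(58/23) ≈ 0.1741.
At steady state, accumulation factor R = 1/(1 − e^(−kτ)) ≈ 1.2108.
Single-dose peak C₀ = D/Vd = 458/32 ≈ 14.312 mg/L.
Steady-state peak Cmax,ss = C₀·R ≈ 14.312 × 1.2108 ≈ 17.329 mg/L.
Peak 17.3 mg/L vs MTC 24 mg/L: below toxic threshold.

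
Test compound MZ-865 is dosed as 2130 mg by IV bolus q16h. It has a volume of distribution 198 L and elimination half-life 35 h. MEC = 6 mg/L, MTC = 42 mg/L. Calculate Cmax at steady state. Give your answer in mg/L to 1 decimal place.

Over one 16-h interval, 16/35 ≈ 0.45714 half-lives elapse, leaving f ≈ 0.7284 of each dose.
Accumulation ratio R = 1/(1 − f) ≈ 1/0.2716 ≈ 3.6819.
Single-dose peak C₀ = D/Vd = 2130/198 ≈ 10.758 mg/L.
Steady-state peak Cmax,ss = C₀·R ≈ 10.758 × 3.6819 ≈ 39.610 mg/L.
Peak 39.6 mg/L vs MTC 42 mg/L: below toxic threshold.

39.6 mg/L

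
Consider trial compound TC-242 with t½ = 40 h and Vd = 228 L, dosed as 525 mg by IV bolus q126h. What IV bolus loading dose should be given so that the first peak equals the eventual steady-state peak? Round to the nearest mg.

f = (1/2)^(126/40) ≈ 0.112656; accumulation ratio R = 1/(1−f) ≈ 1.12696.
Loading dose to hit Cmax,ss on first dose: D_load = D_maint·R ≈ 525 × 1.12696 ≈ 591.65 mg.

592 mg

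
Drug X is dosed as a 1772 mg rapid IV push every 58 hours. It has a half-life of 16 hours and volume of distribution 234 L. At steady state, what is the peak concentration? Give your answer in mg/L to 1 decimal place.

Over one 58-h interval, 58/16 ≈ 3.625 half-lives elapse, leaving f ≈ 0.0811 of each dose.
At steady state, accumulation factor R = 1/(1 − e^(−kτ)) ≈ 1.0883.
Single-dose peak C₀ = D/Vd = 1772/234 ≈ 7.573 mg/L.
Cmax,ss = C₀/(1 − f) ≈ 7.573/0.9189 ≈ 8.241 mg/L.

8.2 mg/L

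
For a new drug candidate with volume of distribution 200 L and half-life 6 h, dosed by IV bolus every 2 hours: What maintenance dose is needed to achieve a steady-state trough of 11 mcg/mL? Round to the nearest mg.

τ/t½ = 2/6 ≈ 0.33333, so f = (1/2)^(2/6) ≈ 0.793701.
Cmin,ss = (D/Vd)·f/(1−f), so D = Cmin,ss·Vd·(1−f)/f.
D = 11 × 200 × (1−f)/f ≈ 11 × 200 × 0.25992 ≈ 571.82 mg.

572 mg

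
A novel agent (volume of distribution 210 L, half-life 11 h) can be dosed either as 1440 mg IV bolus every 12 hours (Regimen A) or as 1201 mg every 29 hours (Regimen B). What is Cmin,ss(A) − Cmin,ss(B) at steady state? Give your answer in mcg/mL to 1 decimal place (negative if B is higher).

Regimen A: f = (1/2)^(12/11) ≈ 0.4695; Cmin,ss = (1440/210)·f/(1−f) ≈ 6.069 mcg/mL.
Regimen B: f = (1/2)^(29/11) ≈ 0.1608; Cmin,ss = (1201/210)·f/(1−f) ≈ 1.096 mcg/mL.
Difference ≈ 6.069 − 1.096 ≈ 4.973 mcg/mL.

5.0 mcg/mL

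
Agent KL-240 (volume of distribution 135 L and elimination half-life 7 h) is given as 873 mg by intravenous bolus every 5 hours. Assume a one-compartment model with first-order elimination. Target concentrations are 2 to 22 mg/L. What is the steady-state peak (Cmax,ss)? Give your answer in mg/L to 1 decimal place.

16.6 mg/L

k = ln2/t½ = ln2/7 ≈ 0.099021 h⁻¹; fraction remaining f = e^(−kτ) = e^(−0.099021×5) ≈ 0.6095.
At steady state, accumulation factor R = 1/(1 − e^(−kτ)) ≈ 2.5608.
Each bolus raises the concentration by D/Vd = 873/135 ≈ 6.467 mg/L.
Steady-state peak Cmax,ss = C₀·R ≈ 6.467 × 2.5608 ≈ 16.561 mg/L.
Peak 16.6 mg/L vs MTC 22 mg/L: below toxic threshold.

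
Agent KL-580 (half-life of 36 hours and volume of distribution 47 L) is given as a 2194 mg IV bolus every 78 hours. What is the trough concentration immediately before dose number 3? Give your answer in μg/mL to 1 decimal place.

12.7 μg/mL

f = (1/2)^(τ/t½) = (1/2)^(78/36) ≈ 0.2227.
C₀ = D/Vd = 2194/47 ≈ 46.681 μg/mL.
Before the 3rd dose, 2 doses have been given. Superposition: Cmin = C₀·(f + f²).
≈ 46.681 × (0.2227 + 0.0496) ≈ 46.681 × 0.2723 ≈ 12.711 μg/mL.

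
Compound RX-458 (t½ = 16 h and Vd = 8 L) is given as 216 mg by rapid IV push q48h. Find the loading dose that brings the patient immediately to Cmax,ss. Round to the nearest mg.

f = (1/2)^(48/16) ≈ 0.125000; accumulation ratio R = 1/(1−f) ≈ 1.14286.
Loading dose to hit Cmax,ss on first dose: D_load = D_maint·R ≈ 216 × 1.14286 ≈ 246.86 mg.

247 mg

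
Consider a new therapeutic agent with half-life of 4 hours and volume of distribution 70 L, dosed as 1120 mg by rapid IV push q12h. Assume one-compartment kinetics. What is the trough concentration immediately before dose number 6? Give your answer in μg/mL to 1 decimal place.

f = (1/2)^(τ/t½) = (1/2)^(12/4) ≈ 0.1250.
C₀ = D/Vd = 1120/70 ≈ 16.000 μg/mL.
Before the 6th dose, 5 doses have been given. Superposition: Cmin = C₀·(f + f² + … + f^5).
≈ 16.000 × (0.1250 + 0.0156 + 0.0020 + 0.0002 + 0.0000) ≈ 16.000 × 0.1428 ≈ 2.285 μg/mL.

2.3 μg/mL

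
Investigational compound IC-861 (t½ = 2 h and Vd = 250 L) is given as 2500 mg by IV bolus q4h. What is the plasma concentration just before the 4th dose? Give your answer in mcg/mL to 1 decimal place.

3.3 mcg/mL

f = (1/2)^(τ/t½) = (1/2)^(4/2) ≈ 0.2500.
C₀ = D/Vd = 2500/250 ≈ 10.000 mcg/mL.
Before the 4th dose, 3 doses have been given. Superposition: Cmin = C₀·(f + f² + … + f^3).
≈ 10.000 × (0.2500 + 0.0625 + 0.0156) ≈ 10.000 × 0.3281 ≈ 3.281 mcg/mL.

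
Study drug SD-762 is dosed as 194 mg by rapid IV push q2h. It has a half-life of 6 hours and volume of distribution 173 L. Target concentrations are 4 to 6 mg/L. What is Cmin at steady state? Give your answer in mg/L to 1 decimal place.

Over one 2-h interval, 2/6 ≈ 0.33333 half-lives elapse, leaving f ≈ 0.7937 of each dose.
Single-dose peak C₀ = D/Vd = 194/173 ≈ 1.121 mg/L.
Steady-state trough Cmin,ss = C₀·f/(1−f) ≈ 1.121 × 0.7937/0.2063 ≈ 4.313 mg/L.
Trough 4.3 mg/L vs MEC 4 mg/L: adequate.

4.3 mg/L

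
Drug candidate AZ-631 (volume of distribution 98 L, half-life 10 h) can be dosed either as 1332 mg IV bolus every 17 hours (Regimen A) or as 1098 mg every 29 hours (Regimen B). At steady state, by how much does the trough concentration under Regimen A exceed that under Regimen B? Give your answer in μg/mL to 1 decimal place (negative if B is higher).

4.3 μg/mL

Regimen A: f = (1/2)^(17/10) ≈ 0.3078; Cmin,ss = (1332/98)·f/(1−f) ≈ 6.044 μg/mL.
Regimen B: f = (1/2)^(29/10) ≈ 0.1340; Cmin,ss = (1098/98)·f/(1−f) ≈ 1.734 μg/mL.
Difference ≈ 6.044 − 1.734 ≈ 4.310 μg/mL.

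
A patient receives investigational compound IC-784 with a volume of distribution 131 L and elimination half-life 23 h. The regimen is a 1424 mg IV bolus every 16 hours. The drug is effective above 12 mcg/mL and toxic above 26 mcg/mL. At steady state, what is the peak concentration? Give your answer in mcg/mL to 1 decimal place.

k = ln2/t½ = ln2/23 ≈ 0.030137 h⁻¹; fraction remaining f = e^(−kτ) = e^(−0.030137×16) ≈ 0.6174.
Accumulation ratio R = 1/(1 − f) ≈ 1/0.3826 ≈ 2.6137.
Single-dose peak C₀ = D/Vd = 1424/131 ≈ 10.870 mcg/mL.
Cmax,ss = C₀/(1 − f) ≈ 10.870/0.3826 ≈ 28.411 mcg/mL.
Peak 28.4 mcg/mL vs MTC 26 mcg/mL: exceeds toxic threshold.

28.4 mcg/mL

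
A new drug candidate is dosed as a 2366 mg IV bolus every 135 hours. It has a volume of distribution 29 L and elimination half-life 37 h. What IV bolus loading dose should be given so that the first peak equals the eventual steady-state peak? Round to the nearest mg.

f = (1/2)^(135/37) ≈ 0.079735; accumulation ratio R = 1/(1−f) ≈ 1.08664.
Loading dose to hit Cmax,ss on first dose: D_load = D_maint·R ≈ 2366 × 1.08664 ≈ 2570.99 mg.

2571 mg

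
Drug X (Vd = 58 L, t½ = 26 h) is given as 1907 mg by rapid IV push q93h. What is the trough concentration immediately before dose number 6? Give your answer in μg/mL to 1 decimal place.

3.0 μg/mL

f = (1/2)^(τ/t½) = (1/2)^(93/26) ≈ 0.0838.
C₀ = D/Vd = 1907/58 ≈ 32.879 μg/mL.
Before the 6th dose, 5 doses have been given. Superposition: Cmin = C₀·(f + f² + … + f^5).
≈ 32.879 × (0.0838 + 0.0070 + 0.0006 + 0.0000 + 0.0000) ≈ 32.879 × 0.0914 ≈ 3.005 μg/mL.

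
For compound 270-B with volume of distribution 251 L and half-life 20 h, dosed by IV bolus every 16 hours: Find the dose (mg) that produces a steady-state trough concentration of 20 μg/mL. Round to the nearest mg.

3720 mg

τ/t½ = 16/20 ≈ 0.8, so f = (1/2)^(16/20) ≈ 0.574349.
Cmin,ss = (D/Vd)·f/(1−f), so D = Cmin,ss·Vd·(1−f)/f.
D = 20 × 251 × (1−f)/f ≈ 20 × 251 × 0.74110 ≈ 3720.32 mg.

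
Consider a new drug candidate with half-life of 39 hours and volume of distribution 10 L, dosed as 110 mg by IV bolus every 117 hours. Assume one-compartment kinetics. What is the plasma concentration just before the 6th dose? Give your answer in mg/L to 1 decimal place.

1.6 mg/L

f = (1/2)^(τ/t½) = (1/2)^(117/39) ≈ 0.1250.
C₀ = D/Vd = 110/10 ≈ 11.000 mg/L.
Before the 6th dose, 5 doses have been given. Superposition: Cmin = C₀·(f + f² + … + f^5).
≈ 11.000 × (0.1250 + 0.0156 + 0.0020 + 0.0002 + 0.0000) ≈ 11.000 × 0.1428 ≈ 1.571 mg/L.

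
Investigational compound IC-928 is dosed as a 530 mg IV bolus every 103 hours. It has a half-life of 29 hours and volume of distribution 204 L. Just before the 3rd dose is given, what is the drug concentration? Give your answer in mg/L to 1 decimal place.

f = (1/2)^(τ/t½) = (1/2)^(103/29) ≈ 0.0853.
C₀ = D/Vd = 530/204 ≈ 2.598 mg/L.
Before the 3rd dose, 2 doses have been given. Superposition: Cmin = C₀·(f + f²).
≈ 2.598 × (0.0853 + 0.0073) ≈ 2.598 × 0.0926 ≈ 0.241 mg/L.

0.2 mg/L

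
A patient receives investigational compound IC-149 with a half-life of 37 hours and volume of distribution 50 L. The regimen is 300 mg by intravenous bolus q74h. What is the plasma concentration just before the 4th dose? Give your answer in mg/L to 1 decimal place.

f = (1/2)^(τ/t½) = (1/2)^(74/37) ≈ 0.2500.
C₀ = D/Vd = 300/50 ≈ 6.000 mg/L.
Before the 4th dose, 3 doses have been given. Superposition: Cmin = C₀·(f + f² + … + f^3).
≈ 6.000 × (0.2500 + 0.0625 + 0.0156) ≈ 6.000 × 0.3281 ≈ 1.969 mg/L.

2.0 mg/L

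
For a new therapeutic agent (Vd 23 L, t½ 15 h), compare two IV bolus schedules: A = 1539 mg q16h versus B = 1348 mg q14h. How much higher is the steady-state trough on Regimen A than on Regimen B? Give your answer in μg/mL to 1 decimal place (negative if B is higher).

Regimen A: f = (1/2)^(16/15) ≈ 0.4774; Cmin,ss = (1539/23)·f/(1−f) ≈ 61.126 μg/mL.
Regimen B: f = (1/2)^(14/15) ≈ 0.5236; Cmin,ss = (1348/23)·f/(1−f) ≈ 64.415 μg/mL.
Difference ≈ 61.126 − 64.415 ≈ -3.289 μg/mL.

-3.3 μg/mL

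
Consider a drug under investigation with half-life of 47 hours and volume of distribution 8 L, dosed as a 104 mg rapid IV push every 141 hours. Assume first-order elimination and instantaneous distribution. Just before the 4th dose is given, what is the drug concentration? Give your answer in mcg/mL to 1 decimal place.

1.9 mcg/mL

f = (1/2)^(τ/t½) = (1/2)^(141/47) ≈ 0.1250.
C₀ = D/Vd = 104/8 ≈ 13.000 mcg/mL.
Before the 4th dose, 3 doses have been given. Superposition: Cmin = C₀·(f + f² + … + f^3).
≈ 13.000 × (0.1250 + 0.0156 + 0.0020) ≈ 13.000 × 0.1426 ≈ 1.854 mcg/mL.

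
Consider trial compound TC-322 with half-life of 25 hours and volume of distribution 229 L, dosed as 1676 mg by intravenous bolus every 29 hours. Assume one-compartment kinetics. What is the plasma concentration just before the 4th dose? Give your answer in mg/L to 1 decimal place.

5.4 mg/L

f = (1/2)^(τ/t½) = (1/2)^(29/25) ≈ 0.4475.
C₀ = D/Vd = 1676/229 ≈ 7.319 mg/L.
Before the 4th dose, 3 doses have been given. Superposition: Cmin = C₀·(f + f² + … + f^3).
≈ 7.319 × (0.4475 + 0.2003 + 0.0896) ≈ 7.319 × 0.7374 ≈ 5.397 mg/L.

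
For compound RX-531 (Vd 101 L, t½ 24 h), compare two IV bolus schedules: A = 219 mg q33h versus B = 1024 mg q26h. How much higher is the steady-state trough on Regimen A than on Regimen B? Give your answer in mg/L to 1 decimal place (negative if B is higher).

-7.7 mg/L

Regimen A: f = (1/2)^(33/24) ≈ 0.3856; Cmin,ss = (219/101)·f/(1−f) ≈ 1.361 mg/L.
Regimen B: f = (1/2)^(26/24) ≈ 0.4719; Cmin,ss = (1024/101)·f/(1−f) ≈ 9.060 mg/L.
Difference ≈ 1.361 − 9.060 ≈ -7.699 mg/L.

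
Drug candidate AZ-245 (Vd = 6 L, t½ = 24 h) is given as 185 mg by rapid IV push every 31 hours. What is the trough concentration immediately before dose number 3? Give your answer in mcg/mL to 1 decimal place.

f = (1/2)^(τ/t½) = (1/2)^(31/24) ≈ 0.4085.
C₀ = D/Vd = 185/6 ≈ 30.833 mcg/mL.
Before the 3rd dose, 2 doses have been given. Superposition: Cmin = C₀·(f + f²).
≈ 30.833 × (0.4085 + 0.1669) ≈ 30.833 × 0.5754 ≈ 17.741 mcg/mL.

17.7 mcg/mL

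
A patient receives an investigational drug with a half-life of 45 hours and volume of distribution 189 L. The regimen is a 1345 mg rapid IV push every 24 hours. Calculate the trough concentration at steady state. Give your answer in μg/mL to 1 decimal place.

k = ln2/t½ = ln2/45 ≈ 0.015403 h⁻¹; fraction remaining f = e^(−kτ) = e^(−0.015403×24) ≈ 0.6910.
Accumulation ratio R = 1/(1 − f) ≈ 1/0.3090 ≈ 3.2362.
Each bolus raises the concentration by D/Vd = 1345/189 ≈ 7.116 μg/mL.
Cmax,ss = C₀/(1 − f) ≈ 7.116/0.3090 ≈ 23.029 μg/mL.
One interval later, Cmin,ss = Cmax,ss·e^(−kτ) ≈ 23.029 × 0.6910 ≈ 15.913 μg/mL.

15.9 μg/mL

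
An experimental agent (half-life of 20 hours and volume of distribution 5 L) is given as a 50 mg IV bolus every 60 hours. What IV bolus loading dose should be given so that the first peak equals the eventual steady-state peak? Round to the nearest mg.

f = (1/2)^(60/20) ≈ 0.125000; accumulation ratio R = 1/(1−f) ≈ 1.14286.
Loading dose to hit Cmax,ss on first dose: D_load = D_maint·R ≈ 50 × 1.14286 ≈ 57.14 mg.

57 mg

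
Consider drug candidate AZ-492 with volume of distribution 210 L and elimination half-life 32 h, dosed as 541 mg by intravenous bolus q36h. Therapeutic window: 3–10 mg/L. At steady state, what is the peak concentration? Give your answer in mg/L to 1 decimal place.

4.8 mg/L

Over one 36-h interval, 36/32 ≈ 1.125 half-lives elapse, leaving f ≈ 0.4585 of each dose.
Accumulation ratio R = 1/(1 − f) ≈ 1/0.5415 ≈ 1.8467.
Each bolus raises the concentration by D/Vd = 541/210 ≈ 2.576 mg/L.
Cmax,ss = C₀/(1 − f) ≈ 2.576/0.5415 ≈ 4.757 mg/L.
Peak 4.8 mg/L vs MTC 10 mg/L: below toxic threshold.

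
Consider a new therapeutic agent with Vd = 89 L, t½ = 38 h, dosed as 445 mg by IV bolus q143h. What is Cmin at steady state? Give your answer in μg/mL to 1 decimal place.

Over one 143-h interval, 143/38 ≈ 3.7632 half-lives elapse, leaving f ≈ 0.0737 of each dose.
Each bolus raises the concentration by D/Vd = 445/89 ≈ 5.000 μg/mL.
Steady-state trough Cmin,ss = C₀·f/(1−f) ≈ 5.000 × 0.0737/0.9263 ≈ 0.398 μg/mL.

0.4 μg/mL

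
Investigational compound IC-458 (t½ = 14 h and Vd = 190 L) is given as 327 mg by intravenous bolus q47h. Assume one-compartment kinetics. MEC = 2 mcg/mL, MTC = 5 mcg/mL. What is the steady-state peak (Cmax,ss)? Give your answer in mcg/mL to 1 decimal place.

τ/t½ = 47/14 ≈ 3.3571, so fraction remaining f = (1/2)^(47/14) ≈ 0.0976.
Accumulation ratio R = 1/(1 − f) ≈ 1/0.9024 ≈ 1.1082.
Each bolus raises the concentration by D/Vd = 327/190 ≈ 1.721 mcg/mL.
Cmax,ss = C₀/(1 − f) ≈ 1.721/0.9024 ≈ 1.907 mcg/mL.
Peak 1.9 mcg/mL vs MTC 5 mcg/mL: below toxic threshold.

1.9 mcg/mL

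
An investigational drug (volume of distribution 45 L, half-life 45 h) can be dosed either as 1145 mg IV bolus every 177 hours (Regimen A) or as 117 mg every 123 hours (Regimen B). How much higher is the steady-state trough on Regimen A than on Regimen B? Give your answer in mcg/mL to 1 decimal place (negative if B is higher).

Regimen A: f = (1/2)^(177/45) ≈ 0.0655; Cmin,ss = (1145/45)·f/(1−f) ≈ 1.783 mcg/mL.
Regimen B: f = (1/2)^(123/45) ≈ 0.1504; Cmin,ss = (117/45)·f/(1−f) ≈ 0.460 mcg/mL.
Difference ≈ 1.783 − 0.460 ≈ 1.323 mcg/mL.

1.3 mcg/mL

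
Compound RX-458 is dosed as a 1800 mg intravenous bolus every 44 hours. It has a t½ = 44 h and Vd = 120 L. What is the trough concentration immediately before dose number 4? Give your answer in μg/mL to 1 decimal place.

13.1 μg/mL

f = (1/2)^(τ/t½) = (1/2)^(44/44) ≈ 0.5000.
C₀ = D/Vd = 1800/120 ≈ 15.000 μg/mL.
Before the 4th dose, 3 doses have been given. Superposition: Cmin = C₀·(f + f² + … + f^3).
≈ 15.000 × (0.5000 + 0.2500 + 0.1250) ≈ 15.000 × 0.8750 ≈ 13.125 μg/mL.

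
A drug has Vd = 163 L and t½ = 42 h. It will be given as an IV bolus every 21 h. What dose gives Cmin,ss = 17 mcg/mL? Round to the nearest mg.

τ/t½ = 21/42 ≈ 0.5, so f = (1/2)^(21/42) ≈ 0.707107.
Cmin,ss = (D/Vd)·f/(1−f), so D = Cmin,ss·Vd·(1−f)/f.
D = 17 × 163 × (1−f)/f ≈ 17 × 163 × 0.41421 ≈ 1147.78 mg.

1148 mg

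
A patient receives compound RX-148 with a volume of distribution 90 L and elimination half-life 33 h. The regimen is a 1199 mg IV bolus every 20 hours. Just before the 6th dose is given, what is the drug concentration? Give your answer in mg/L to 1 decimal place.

f = (1/2)^(τ/t½) = (1/2)^(20/33) ≈ 0.6570.
C₀ = D/Vd = 1199/90 ≈ 13.322 mg/L.
Before the 6th dose, 5 doses have been given. Superposition: Cmin = C₀·(f + f² + … + f^5).
≈ 13.322 × (0.6570 + 0.4316 + 0.2836 + 0.1863 + 0.1224) ≈ 13.322 × 1.6809 ≈ 22.393 mg/L.

22.4 mg/L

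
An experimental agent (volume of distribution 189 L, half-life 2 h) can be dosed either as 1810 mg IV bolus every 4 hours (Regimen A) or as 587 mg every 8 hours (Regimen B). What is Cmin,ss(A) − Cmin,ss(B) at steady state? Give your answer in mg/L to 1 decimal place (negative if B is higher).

Regimen A: f = (1/2)^(4/2) ≈ 0.2500; Cmin,ss = (1810/189)·f/(1−f) ≈ 3.192 mg/L.
Regimen B: f = (1/2)^(8/2) ≈ 0.0625; Cmin,ss = (587/189)·f/(1−f) ≈ 0.207 mg/L.
Difference ≈ 3.192 − 0.207 ≈ 2.985 mg/L.

3.0 mg/L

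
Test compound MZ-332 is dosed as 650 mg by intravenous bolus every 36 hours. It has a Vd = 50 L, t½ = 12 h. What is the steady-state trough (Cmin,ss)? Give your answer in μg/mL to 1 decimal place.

The dosing interval is 3 half-lives, so f = 2^(−3) = 0.125.
At steady state, R = 1/(1 − 0.125) = 8/7.
Single-dose peak C₀ = D/Vd = 650/50 = 13 μg/mL.
Steady-state peak Cmax,ss = C₀·R = 13 × 8/7 ≈ 14.857 μg/mL.
Steady-state trough Cmin,ss = Cmax,ss·f ≈ 14.857 × 0.125 ≈ 1.857 μg/mL.

1.9 μg/mL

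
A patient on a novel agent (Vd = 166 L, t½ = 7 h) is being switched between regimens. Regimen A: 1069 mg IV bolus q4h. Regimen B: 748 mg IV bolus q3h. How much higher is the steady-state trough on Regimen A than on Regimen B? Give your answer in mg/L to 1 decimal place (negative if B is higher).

Regimen A: f = (1/2)^(4/7) ≈ 0.6730; Cmin,ss = (1069/166)·f/(1−f) ≈ 13.254 mg/L.
Regimen B: f = (1/2)^(3/7) ≈ 0.7430; Cmin,ss = (748/166)·f/(1−f) ≈ 13.027 mg/L.
Difference ≈ 13.254 − 13.027 ≈ 0.227 mg/L.

0.2 mg/L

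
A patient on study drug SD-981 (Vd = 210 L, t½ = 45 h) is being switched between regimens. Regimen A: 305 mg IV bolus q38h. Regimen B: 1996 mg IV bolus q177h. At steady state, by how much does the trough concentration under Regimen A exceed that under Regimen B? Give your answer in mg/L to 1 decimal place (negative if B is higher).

1.2 mg/L

Regimen A: f = (1/2)^(38/45) ≈ 0.5569; Cmin,ss = (305/210)·f/(1−f) ≈ 1.825 mg/L.
Regimen B: f = (1/2)^(177/45) ≈ 0.0655; Cmin,ss = (1996/210)·f/(1−f) ≈ 0.666 mg/L.
Difference ≈ 1.825 − 0.666 ≈ 1.159 mg/L.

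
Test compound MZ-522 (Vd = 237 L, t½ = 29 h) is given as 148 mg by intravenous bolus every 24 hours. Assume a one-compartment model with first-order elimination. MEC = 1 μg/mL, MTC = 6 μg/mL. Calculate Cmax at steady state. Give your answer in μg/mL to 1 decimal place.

1.4 μg/mL

Over one 24-h interval, 24/29 ≈ 0.82759 half-lives elapse, leaving f ≈ 0.5635 of each dose.
At steady state, accumulation factor R = 1/(1 − e^(−kτ)) ≈ 2.2910.
Each bolus raises the concentration by D/Vd = 148/237 ≈ 0.624 μg/mL.
Steady-state peak Cmax,ss = C₀·R ≈ 0.624 × 2.2910 ≈ 1.430 μg/mL.
Peak 1.4 μg/mL vs MTC 6 μg/mL: below toxic threshold.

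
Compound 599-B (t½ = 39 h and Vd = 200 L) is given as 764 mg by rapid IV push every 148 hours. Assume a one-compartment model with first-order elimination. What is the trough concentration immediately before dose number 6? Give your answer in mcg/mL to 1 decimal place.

0.3 mcg/mL

f = (1/2)^(τ/t½) = (1/2)^(148/39) ≈ 0.0720.
C₀ = D/Vd = 764/200 ≈ 3.820 mcg/mL.
Before the 6th dose, 5 doses have been given. Superposition: Cmin = C₀·(f + f² + … + f^5).
≈ 3.820 × (0.0720 + 0.0052 + 0.0004 + 0.0000 + 0.0000) ≈ 3.820 × 0.0776 ≈ 0.296 mcg/mL.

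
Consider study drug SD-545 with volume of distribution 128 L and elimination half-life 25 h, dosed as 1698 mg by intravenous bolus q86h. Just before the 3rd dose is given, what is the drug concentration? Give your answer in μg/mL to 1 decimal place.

f = (1/2)^(τ/t½) = (1/2)^(86/25) ≈ 0.0921.
C₀ = D/Vd = 1698/128 ≈ 13.266 μg/mL.
Before the 3rd dose, 2 doses have been given. Superposition: Cmin = C₀·(f + f²).
≈ 13.266 × (0.0921 + 0.0085) ≈ 13.266 × 0.1006 ≈ 1.335 μg/mL.

1.3 μg/mL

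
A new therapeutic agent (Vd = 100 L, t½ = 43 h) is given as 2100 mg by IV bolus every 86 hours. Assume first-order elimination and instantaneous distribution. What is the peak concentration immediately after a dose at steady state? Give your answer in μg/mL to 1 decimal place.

28.0 μg/mL

τ = 86 h = 2 half-lives, so f = (1/2)^2 = 0.25.
Accumulation ratio R = 1/(1 − f) = 1/0.75 = 4/3.
Single-dose peak C₀ = D/Vd = 2100/100 = 21 μg/mL.
Steady-state peak Cmax,ss = C₀·R = 21 × 4/3 ≈ 28.000 μg/mL.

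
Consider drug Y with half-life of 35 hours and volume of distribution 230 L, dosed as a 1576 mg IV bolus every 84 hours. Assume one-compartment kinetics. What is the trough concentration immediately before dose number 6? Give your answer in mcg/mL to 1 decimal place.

f = (1/2)^(τ/t½) = (1/2)^(84/35) ≈ 0.1895.
C₀ = D/Vd = 1576/230 ≈ 6.852 mcg/mL.
Before the 6th dose, 5 doses have been given. Superposition: Cmin = C₀·(f + f² + … + f^5).
≈ 6.852 × (0.1895 + 0.0359 + 0.0068 + 0.0013 + 0.0002) ≈ 6.852 × 0.2337 ≈ 1.601 mcg/mL.

1.6 mcg/mL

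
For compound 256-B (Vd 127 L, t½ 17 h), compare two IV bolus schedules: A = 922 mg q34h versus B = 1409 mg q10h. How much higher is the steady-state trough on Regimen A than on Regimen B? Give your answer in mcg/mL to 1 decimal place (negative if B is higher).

-19.6 mcg/mL

Regimen A: f = (1/2)^(34/17) ≈ 0.2500; Cmin,ss = (922/127)·f/(1−f) ≈ 2.420 mcg/mL.
Regimen B: f = (1/2)^(10/17) ≈ 0.6652; Cmin,ss = (1409/127)·f/(1−f) ≈ 22.043 mcg/mL.
Difference ≈ 2.420 − 22.043 ≈ -19.623 mcg/mL.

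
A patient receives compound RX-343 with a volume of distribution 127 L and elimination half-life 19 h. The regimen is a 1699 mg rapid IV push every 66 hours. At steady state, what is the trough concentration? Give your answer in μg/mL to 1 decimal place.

Over one 66-h interval, 66/19 ≈ 3.4737 half-lives elapse, leaving f ≈ 0.0900 of each dose.
At steady state, accumulation factor R = 1/(1 − e^(−kτ)) ≈ 1.0989.
Each bolus raises the concentration by D/Vd = 1699/127 ≈ 13.378 μg/mL.
Steady-state peak Cmax,ss = C₀·R ≈ 13.378 × 1.0989 ≈ 14.701 μg/mL.
One interval later, Cmin,ss = Cmax,ss·e^(−kτ) ≈ 14.701 × 0.0900 ≈ 1.323 μg/mL.

1.3 μg/mL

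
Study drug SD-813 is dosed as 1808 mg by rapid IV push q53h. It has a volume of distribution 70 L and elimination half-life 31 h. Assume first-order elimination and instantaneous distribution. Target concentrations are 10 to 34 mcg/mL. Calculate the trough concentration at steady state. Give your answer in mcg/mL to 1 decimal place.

11.4 mcg/mL

k = ln2/t½ = ln2/31 ≈ 0.022360 h⁻¹; fraction remaining f = e^(−kτ) = e^(−0.022360×53) ≈ 0.3057.
At steady state, accumulation factor R = 1/(1 − e^(−kτ)) ≈ 1.4403.
Single-dose peak C₀ = D/Vd = 1808/70 ≈ 25.829 mcg/mL.
Cmax,ss = C₀/(1 − f) ≈ 25.829/0.6943 ≈ 37.201 mcg/mL.
One interval later, Cmin,ss = Cmax,ss·e^(−kτ) ≈ 37.201 × 0.3057 ≈ 11.372 mcg/mL.
Trough 11.4 mcg/mL vs MEC 10 mcg/mL: adequate.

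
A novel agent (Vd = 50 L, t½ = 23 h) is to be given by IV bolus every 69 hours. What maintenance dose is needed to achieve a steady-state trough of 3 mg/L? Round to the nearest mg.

1050 mg

τ/t½ = 69/23 ≈ 3, so f = (1/2)^(69/23) ≈ 0.125000.
Cmin,ss = (D/Vd)·f/(1−f), so D = Cmin,ss·Vd·(1−f)/f.
D = 3 × 50 × (1−f)/f ≈ 3 × 50 × 7.00000 ≈ 1050.00 mg.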